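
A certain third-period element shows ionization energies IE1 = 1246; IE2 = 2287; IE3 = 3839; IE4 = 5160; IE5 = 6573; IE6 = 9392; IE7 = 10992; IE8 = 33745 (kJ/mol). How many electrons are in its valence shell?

7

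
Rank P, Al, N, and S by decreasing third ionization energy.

N > S > P > Al

After 2 electrons have been removed, what remains? P²⁺ still has 3 valence electrons; Al²⁺ still has 1 valence electron; N²⁺ still has 3 valence electrons; S²⁺ still has 4 valence electrons.
All are still removing valence electrons, so compare the +2 ions as you would atoms: IE_3 generally rises across a period (higher Z_eff) and falls down a group (larger shell), subject to the usual subshell exceptions.
Valence configurations: P²⁺ [Ne]3s²3p¹, Al²⁺ [Ne]3s¹, N²⁺ [He]2s²2p¹, S²⁺ [Ne]3s²3p².
Tabulated IE_3 (kJ/mol): P 2914, Al 2745, N 4578, S 3357.
Overall IE_3 order: Al < P < S < N.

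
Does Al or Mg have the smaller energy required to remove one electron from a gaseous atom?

First ionization energy rises across a period (greater Z_eff holds electrons more tightly) and falls down a group (valence electrons are farther from the nucleus).
All lie in period 3; the across-period trend (first ionization energy increases left to right) applies, with the exception below.
Note the exception: Mg has a higher first ionization energy than Al, contrary to the simple trend — Al's single 3p electron is easier to remove than one from Mg's filled 3s².
Tabulated first ionization energy (kJ/mol): Mg 738, Al 578.
So Al has the smaller energy required to remove one electron from a gaseous atom (Al < Mg).

Al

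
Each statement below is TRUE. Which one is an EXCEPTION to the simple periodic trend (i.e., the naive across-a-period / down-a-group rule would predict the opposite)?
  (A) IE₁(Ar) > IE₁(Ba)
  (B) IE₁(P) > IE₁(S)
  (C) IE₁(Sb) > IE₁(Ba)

(B)

The general trend: IE₁ increases across a period and decreases down a group.
(A) Ar (period 3, group 18) vs Ba (period 6, group 2): the stated order agrees with the simple trend.
(B) P (period 3, group 15) vs S (period 3, group 16): the stated order contradicts the simple trend.
(C) Sb (period 5, group 15) vs Ba (period 6, group 2): the stated order agrees with the simple trend.
The exception is (B): S (3p⁴) ionizes more easily than half-filled P (3p³) because the paired 3p electron in S is pushed out by e⁻–e⁻ repulsion.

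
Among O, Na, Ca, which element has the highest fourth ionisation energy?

Consider each +3 ion: O³⁺ still has 3 valence electrons; Na³⁺ is already 2 electrons into the core; Ca³⁺ is already 1 electron into the core.
Usually core removal costs more than valence removal, but here the competition is close: a tightly held n=2 valence electron can cost more to remove than an n=3 core electron, so the actual values have to decide it.
The numbers (kJ/mol): O 7469, Na 9543, Ca 6491.
Overall IE_4 order: Ca < O < Na.

Na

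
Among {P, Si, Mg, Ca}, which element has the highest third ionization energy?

IE_3 is the cost of taking one more electron from the +2 cation: P²⁺ still has 3 valence electrons; Si²⁺ still has 2 valence electrons; Mg²⁺ is the bare [Ne] core; Ca²⁺ is the bare [Ar] core.
Breaking into a closed-shell core is much more expensive than removing a leftover valence electron — Ca and Mg have the largest IE_3 here.
Valence configurations: P²⁺ [Ne]3s²3p¹, Si²⁺ [Ne]3s².
P²⁺ loses a lone 3p electron whereas Si²⁺ must break into a filled 3s² pair, so IE_3(Si) > IE_3(P) even though P has the higher nuclear charge.
Tabulated IE_3 (kJ/mol): P 2914, Si 3232, Mg 7733, Ca 4912.
Hence IE_3: P < Si < Ca < Mg.

Mg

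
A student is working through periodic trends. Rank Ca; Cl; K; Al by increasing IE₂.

Ca < Al < Cl < K

IE_2 is the cost of taking one more electron from the +1 cation: Ca⁺ still has 1 valence electron; Cl⁺ still has 6 valence electrons; K⁺ is the bare [Ar] core; Al⁺ still has 2 valence electrons.
Breaking into a closed-shell core is much more expensive than removing a leftover valence electron — K has the largest IE_2 here.
Valence configurations: Ca⁺ [Ar]4s¹, Cl⁺ [Ne]3s²3p⁴, Al⁺ [Ne]3s².
Approximate IE_2 values (kJ/mol): Ca 1145, Cl 2298, K 3052, Al 1817.
Overall IE_2 order: Ca < Al < Cl < K.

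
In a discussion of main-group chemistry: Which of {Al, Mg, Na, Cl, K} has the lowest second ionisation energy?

Mg

IE_2 is the cost of taking one more electron from the +1 cation: Al⁺ still has 2 valence electrons; Mg⁺ still has 1 valence electron; Na⁺ is the bare [Ne] core; Cl⁺ still has 6 valence electrons; K⁺ is the bare [Ar] core.
Pulling an electron out of a noble-gas core costs far more than removing a remaining valence electron, so K and Na sit at the high end of IE_2.
Valence configurations: Al⁺ [Ne]3s², Mg⁺ [Ne]3s¹, Cl⁺ [Ne]3s²3p⁴.
Approximate IE_2 values (kJ/mol): Al 1817, Mg 1451, Na 4562, Cl 2298, K 3052.
Overall IE_2 order: Mg < Al < Cl < K < Na.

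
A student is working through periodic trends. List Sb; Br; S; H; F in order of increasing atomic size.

H < F < S < Br < Sb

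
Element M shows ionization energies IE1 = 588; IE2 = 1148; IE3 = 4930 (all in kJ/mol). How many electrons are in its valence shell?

Look for the largest jump between consecutive ionization energies: IE3/IE2 ≈ 4.3, far larger than any earlier ratio.
That jump marks the point where a core electron is being removed. So the atom has 2 valence electrons.

2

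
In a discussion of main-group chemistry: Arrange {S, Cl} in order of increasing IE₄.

S, Cl

Consider each +3 ion: S³⁺ still has 3 valence electrons; Cl³⁺ still has 4 valence electrons.
All are still removing valence electrons, so compare the +3 ions as you would atoms: IE_4 generally rises across a period (higher Z_eff) and falls down a group (larger shell), subject to the usual subshell exceptions.
Valence configurations: S³⁺ [Ne]3s²3p¹, Cl³⁺ [Ne]3s²3p².
Approximate IE_4 values (kJ/mol): S 4556, Cl 5159.
Hence IE_4: S < Cl.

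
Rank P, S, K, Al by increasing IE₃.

The third ionization energy removes an electron from the +2 ion. For each element: P²⁺ still has 3 valence electrons; S²⁺ still has 4 valence electrons; K²⁺ is already 1 electron into the core; Al²⁺ still has 1 valence electron.
Core electrons are held far more tightly than valence electrons, so K tops the IE_3 order.
Valence configurations: P²⁺ [Ne]3s²3p¹, S²⁺ [Ne]3s²3p², Al²⁺ [Ne]3s¹.
Approximate IE_3 values (kJ/mol): P 2914, S 3357, K 4420, Al 2745.
Putting it together, IE_3: Al < P < S < K.

Al, P, S, K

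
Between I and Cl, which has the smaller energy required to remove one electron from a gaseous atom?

IE₁ increases left→right with effective nuclear charge and decreases top→bottom as the valence shell moves farther out.
All are in group 17, so first ionization energy increases up the group.
So I has the smaller energy required to remove one electron from a gaseous atom (I < Cl).

I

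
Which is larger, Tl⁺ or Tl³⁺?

Tl⁺

Both ions have Z = 81 protons, but Tl³⁺ has lost more electrons, so its remaining electrons feel a larger effective nuclear charge per electron and are pulled in more tightly.
Higher positive charge → smaller ion, so Tl⁺ > Tl³⁺.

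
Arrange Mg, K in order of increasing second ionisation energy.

IE_2 is the cost of taking one more electron from the +1 cation: Mg⁺ still has 1 valence electron; K⁺ is the bare [Ar] core.
Breaking into a closed-shell core is much more expensive than removing a leftover valence electron — K has the largest IE_2 here.
Approximate IE_2 values (kJ/mol): Mg 1451, K 3052.
Overall IE_2 order: Mg < K.

Mg < K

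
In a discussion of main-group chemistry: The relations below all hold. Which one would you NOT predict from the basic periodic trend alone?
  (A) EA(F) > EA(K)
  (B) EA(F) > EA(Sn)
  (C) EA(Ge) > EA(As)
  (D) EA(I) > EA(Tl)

The general trend: electron affinity increases across a period and decreases down a group.
(A) F (period 2, group 17) vs K (period 4, group 1): the stated order agrees with the simple trend.
(B) F (period 2, group 17) vs Sn (period 5, group 14): the stated order agrees with the simple trend.
(C) Ge (period 4, group 14) vs As (period 4, group 15): the stated order contradicts the simple trend.
(D) I (period 5, group 17) vs Tl (period 6, group 13): the stated order agrees with the simple trend.
The exception is (C): adding an electron to As's half-filled 4p³ is unfavourable, so Ge (4p²) has the more exothermic EA.

(C)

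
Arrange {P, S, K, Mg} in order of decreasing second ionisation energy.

The second ionization energy removes an electron from the +1 ion. For each element: P⁺ still has 4 valence electrons; S⁺ still has 5 valence electrons; K⁺ is the bare [Ar] core; Mg⁺ still has 1 valence electron.
Core electrons are held far more tightly than valence electrons, so K tops the IE_2 order.
Valence configurations: P⁺ [Ne]3s²3p², S⁺ [Ne]3s²3p³, Mg⁺ [Ne]3s¹.
Tabulated IE_2 (kJ/mol): P 1907, S 2252, K 3052, Mg 1451.
Overall IE_2 order: Mg < P < S < K.

K > S > P > Mg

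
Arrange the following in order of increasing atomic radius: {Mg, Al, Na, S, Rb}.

S, Al, Mg, Na, Rb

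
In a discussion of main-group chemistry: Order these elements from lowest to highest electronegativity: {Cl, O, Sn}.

Sn < Cl < O

Electronegativity increases across a period and decreases down a group, tracking effective nuclear charge and atomic size.
Here both period and group differ, so the two effects have to be weighed against each other.
Cl > Sn: both effects reinforce here, so Cl is clearly the higher of the two.
O > Cl: period and group pull opposite ways; the down-group shift dominates (3.44 vs 3.16).
Tabulated electronegativity (Pauling): O 3.44, Cl 3.16, Sn 1.96.
So from lowest to highest: Sn < Cl < O.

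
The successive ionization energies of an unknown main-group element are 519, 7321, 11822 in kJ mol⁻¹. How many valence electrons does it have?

Look for the largest jump between consecutive ionization energies: IE2/IE1 ≈ 14.1, far larger than any earlier ratio.
That jump marks the point where a core electron is being removed. So the atom has 1 valence electron.

1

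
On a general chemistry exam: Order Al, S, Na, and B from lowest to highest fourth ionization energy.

S < Na < Al < B

After 3 electrons have been removed, what remains? Al³⁺ is the bare [Ne] core; S³⁺ still has 3 valence electrons; Na³⁺ is already 2 electrons into the core; B³⁺ is the bare [He] core.
Breaking into a closed-shell core is much more expensive than removing a leftover valence electron — Na, Al and B have the largest IE_4 here.
Tabulated IE_4 (kJ/mol): Al 11577, S 4556, Na 9543, B 25026.
Overall IE_4 order: S < Na < Al < B.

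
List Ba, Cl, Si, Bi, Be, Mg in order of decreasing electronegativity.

Cl, Bi, Si, Be, Mg, Ba

Be is in period 2, group 2; Mg is in period 3, group 2; Si is in period 3, group 14; Cl is in period 3, group 17; Ba is in period 6, group 2; Bi is in period 6, group 15.
Atoms toward the upper right of the periodic table pull bonding electrons most strongly.
Here both period and group differ, so the two effects have to be weighed against each other.
Mg > Ba: Mg sits above Ba in group 2, so the down-group effect alone puts Mg higher.
Be > Mg: they share group 2; the group trend gives Be the larger value.
Si > Be: period and group pull opposite ways; the across-period shift dominates (1.90 vs 1.57).
Bi > Si: period and group pull opposite ways; the across-period shift dominates (2.02 vs 1.90).
Cl > Bi: both effects reinforce here, so Cl is clearly the higher of the two.
Approximate values (Pauling): Be 1.57, Mg 1.31, Si 1.90, Cl 3.16, Ba 0.89, Bi 2.02.
So from highest to lowest: Cl > Bi > Si > Be > Mg > Ba.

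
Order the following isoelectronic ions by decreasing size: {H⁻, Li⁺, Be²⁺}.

H⁻, Li⁺, Be²⁺

All of these have 2 electrons, so size is governed by nuclear charge alone: the more protons, the stronger the pull on the same electron cloud, and the smaller the ion.
Nuclear charges: Be²⁺ (Z=4), Li⁺ (Z=3), H⁻ (Z=1).
Largest to smallest: H⁻ > Li⁺ > Be²⁺.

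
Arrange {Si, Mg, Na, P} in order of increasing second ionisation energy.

Mg < Si < P < Na

IE_2 is the cost of taking one more electron from the +1 cation: Si⁺ still has 3 valence electrons; Mg⁺ still has 1 valence electron; Na⁺ is the bare [Ne] core; P⁺ still has 4 valence electrons.
Pulling an electron out of a noble-gas core costs far more than removing a remaining valence electron, so Na sits at the high end of IE_2.
Valence configurations: Si⁺ [Ne]3s²3p¹, Mg⁺ [Ne]3s¹, P⁺ [Ne]3s²3p².
The numbers (kJ/mol): Si 1577, Mg 1451, Na 4562, P 1907.
Hence IE_2: Mg < Si < P < Na.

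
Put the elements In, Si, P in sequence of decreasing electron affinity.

Si is in period 3, group 14; P is in period 3, group 15; In is in period 5, group 13.
EA tends to increase across a period and decrease down a group, though the pattern is less regular than for IE or radius.
Neither a single period nor a single group — weigh both effects.
P > In: both effects reinforce here, so P is clearly the higher of the two.
Si > P: this pair runs against the simple trend — see the exception note.
Note the exception: Si has a higher electron affinity than P, contrary to the simple trend — adding an electron to P's half-filled 3p³ is unfavourable, so Si (3p²) has the more exothermic EA.
Tabulated electron affinity (kJ/mol): Si 134, P 72, In 29.
So from highest to lowest: Si > P > In.

Si > P > In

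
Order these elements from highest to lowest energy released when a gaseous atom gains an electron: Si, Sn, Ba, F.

F is in period 2, group 17; Si is in period 3, group 14; Sn is in period 5, group 14; Ba is in period 6, group 2.
Adding an electron releases more energy for atoms nearer the top right (short of the noble gases).
Neither a single period nor a single group — weigh both effects.
Sn > Ba: both effects reinforce here, so Sn is clearly the higher of the two.
Si > Sn: they share group 14; the group trend gives Si the larger value.
F > Si: both effects reinforce here, so F is clearly the higher of the two.
Approximate values (kJ/mol): F 328, Si 134, Sn 107, Ba 14.
So from highest to lowest: F > Si > Sn > Ba.

F, Si, Sn, Ba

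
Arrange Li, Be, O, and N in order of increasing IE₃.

N < O < Li < Be

Consider each +2 ion: Li²⁺ is already 1 electron into the core; Be²⁺ is the bare [He] core; O²⁺ still has 4 valence electrons; N²⁺ still has 3 valence electrons.
Pulling an electron out of a noble-gas core costs far more than removing a remaining valence electron, so Li and Be sit at the high end of IE_3.
Valence configurations: O²⁺ [He]2s²2p², N²⁺ [He]2s²2p¹.
The numbers (kJ/mol): Li 11815, Be 14849, O 5300, N 4578.
Putting it together, IE_3: N < O < Li < Be.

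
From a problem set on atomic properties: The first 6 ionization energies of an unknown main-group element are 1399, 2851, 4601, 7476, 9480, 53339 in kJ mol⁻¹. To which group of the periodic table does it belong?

Look for the largest jump between consecutive ionization energies: IE6/IE5 ≈ 5.6, far larger than any earlier ratio.
That jump marks the point where a core electron is being removed. So the atom has 5 valence electrons.
A main-group element with 5 valence electrons is in group 15.

Group 15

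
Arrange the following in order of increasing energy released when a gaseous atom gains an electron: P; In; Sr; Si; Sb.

Sr, In, P, Sb, Si

Si is in period 3, group 14; P is in period 3, group 15; Sr is in period 5, group 2; In is in period 5, group 13; Sb is in period 5, group 15.
Adding an electron releases more energy for atoms nearer the top right (short of the noble gases).
Neither a single period nor a single group — weigh both effects.
In > Sr: both are in period 5; the period trend gives In the larger value.
P > In: both effects reinforce here, so P is clearly the higher of the two.
Sb > P: this pair runs against the simple trend — see the exception note.
Si > Sb: the two effects oppose for this pair; the down-group effect wins (134 vs 103 kJ/mol).
Note the exception: Sb has a higher electron affinity than P, contrary to the simple trend — both are half-filled np³, but the pairing/repulsion penalty for the added electron shrinks as the p orbitals become larger and more diffuse down the group, and for Sb that outweighs the weaker nuclear attraction.
Note the exception: Si has a higher electron affinity than P, contrary to the simple trend — adding an electron to P's half-filled 3p³ is unfavourable, so Si (3p²) has the more exothermic EA.
For reference (kJ/mol): Si 134, P 72, Sr 5, In 29, Sb 103.
So from lowest to highest: Sr < In < P < Sb < Si.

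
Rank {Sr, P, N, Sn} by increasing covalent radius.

N < P < Sn < Sr

N is in period 2, group 15; P is in period 3, group 15; Sr is in period 5, group 2; Sn is in period 5, group 14.
Radius decreases left→right (rising Z_eff, same n) and increases top→bottom (higher n).
These span different periods and groups, so the two trends combine.
P > N: P sits below N in group 15, so the down-group effect alone puts P larger.
Sn > P: relative to P, both the across-period and down-group shifts push Sn's atomic radius up.
Sr > Sn: Sr lies to the left of Sn in period 5, so the across-period effect alone puts Sr larger.
Tabulated atomic radius (pm): N 71, P 111, Sr 185, Sn 140.
So from smallest to largest: N < P < Sn < Sr.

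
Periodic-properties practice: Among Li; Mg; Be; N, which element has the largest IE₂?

Li

The second ionization energy removes an electron from the +1 ion. For each element: Li⁺ is the bare [He] core; Mg⁺ still has 1 valence electron; Be⁺ still has 1 valence electron; N⁺ still has 4 valence electrons.
Breaking into a closed-shell core is much more expensive than removing a leftover valence electron — Li has the largest IE_2 here.
Valence configurations: Mg⁺ [Ne]3s¹, Be⁺ [He]2s¹, N⁺ [He]2s²2p².
Tabulated IE_2 (kJ/mol): Li 7298, Mg 1451, Be 1757, N 2856.
So the second ionization energies run Mg < Be < N < Li.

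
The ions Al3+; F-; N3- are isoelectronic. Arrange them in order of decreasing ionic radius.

All of these have 10 electrons, so size is governed by nuclear charge alone: the more protons, the stronger the pull on the same electron cloud, and the smaller the ion.
Nuclear charges: Al3+ (Z=13), F- (Z=9), N3- (Z=7).
Largest to smallest: N3- > F- > Al3+.

N3-, F-, Al3+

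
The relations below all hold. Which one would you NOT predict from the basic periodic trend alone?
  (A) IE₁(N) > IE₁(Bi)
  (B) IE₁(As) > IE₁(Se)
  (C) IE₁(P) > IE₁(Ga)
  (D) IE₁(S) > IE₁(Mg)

(B)

The general trend: first ionisation energy increases across a period and decreases down a group.
(A) N (period 2, group 15) vs Bi (period 6, group 15): the stated order agrees with the simple trend.
(B) As (period 4, group 15) vs Se (period 4, group 16): the stated order contradicts the simple trend.
(C) P (period 3, group 15) vs Ga (period 4, group 13): the stated order agrees with the simple trend.
(D) S (period 3, group 16) vs Mg (period 3, group 2): the stated order agrees with the simple trend.
The exception is (B): Se (4p⁴) ionizes more easily than half-filled As (4p³).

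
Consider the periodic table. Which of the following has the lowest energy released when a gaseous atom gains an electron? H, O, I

H

Atoms with high Z_eff and room in the valence shell (especially the halogens) have the most exothermic electron affinities.
Here both period and group differ, so the two effects have to be weighed against each other.
O > H: period and group pull opposite ways; the across-period shift dominates (141 vs 73 kJ/mol).
I > O: period and group pull opposite ways; the across-period shift dominates (295 vs 141 kJ/mol).
Tabulated electron affinity (kJ/mol): H 73, O 141, I 295.
The lowest energy released when a gaseous atom gains an electron among these belongs to H.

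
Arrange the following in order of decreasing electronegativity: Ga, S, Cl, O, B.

B is in period 2, group 13; O is in period 2, group 16; S is in period 3, group 16; Cl is in period 3, group 17; Ga is in period 4, group 13.
Atoms toward the upper right of the periodic table pull bonding electrons most strongly.
Here both period and group differ, so the two effects have to be weighed against each other.
B > Ga: they share group 13; the group trend gives B the larger value.
S > B: period and group pull opposite ways; the across-period shift dominates (2.58 vs 2.04).
Cl > S: both are in period 3; the period trend gives Cl the larger value.
O > Cl: period and group pull opposite ways; the down-group shift dominates (3.44 vs 3.16).
Approximate values (Pauling): B 2.04, O 3.44, S 2.58, Cl 3.16, Ga 1.81.
So from highest to lowest: O > Cl > S > B > Ga.

O > Cl > S > B > Ga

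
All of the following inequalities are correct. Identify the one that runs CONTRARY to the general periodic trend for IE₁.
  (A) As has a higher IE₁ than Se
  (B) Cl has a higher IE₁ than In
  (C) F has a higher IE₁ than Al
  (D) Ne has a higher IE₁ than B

(A)

The general trend: IE₁ increases across a period and decreases down a group.
(A) As (period 4, group 15) vs Se (period 4, group 16): the stated order contradicts the simple trend.
(B) Cl (period 3, group 17) vs In (period 5, group 13): the stated order agrees with the simple trend.
(C) F (period 2, group 17) vs Al (period 3, group 13): the stated order agrees with the simple trend.
(D) Ne (period 2, group 18) vs B (period 2, group 13): the stated order agrees with the simple trend.
The exception is (A): Se (4p⁴) ionizes more easily than half-filled As (4p³).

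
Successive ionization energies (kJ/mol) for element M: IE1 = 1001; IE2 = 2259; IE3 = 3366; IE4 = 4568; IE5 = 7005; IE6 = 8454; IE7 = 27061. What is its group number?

Look for the largest jump between consecutive ionization energies: IE7/IE6 ≈ 3.2, far larger than any earlier ratio.
That jump marks the point where a core electron is being removed. So the atom has 6 valence electrons.
A main-group element with 6 valence electrons is in group 16.

Group 16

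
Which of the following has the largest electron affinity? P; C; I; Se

C is in period 2, group 14; P is in period 3, group 15; Se is in period 4, group 16; I is in period 5, group 17.
Atoms with high Z_eff and room in the valence shell (especially the halogens) have the most exothermic electron affinities.
A diagonal step moves right (one effect) and down (the opposite effect) at once.
C > P: the two effects oppose for this pair; the down-group effect wins (122 vs 72 kJ/mol).
Se > C: period and group pull opposite ways; the across-period shift dominates (195 vs 122 kJ/mol).
I > Se: the two effects oppose for this pair; the across-period effect wins (295 vs 195 kJ/mol).
Approximate values (kJ/mol): C 122, P 72, Se 195, I 295.
The largest electron affinity among these belongs to I.

I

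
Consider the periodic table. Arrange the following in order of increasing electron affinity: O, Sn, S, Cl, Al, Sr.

Sr < Al < Sn < O < S < Cl

EA tends to increase across a period and decrease down a group, though the pattern is less regular than for IE or radius.
These span different periods and groups, so the two trends combine.
Al > Sr: relative to Sr, both the across-period and down-group shifts push Al's electron affinity up.
Sn > Al: period and group pull opposite ways; the across-period shift dominates (107 vs 42 kJ/mol).
O > Sn: both effects reinforce here, so O is clearly the higher of the two.
S > O: this pair runs against the simple trend — see the exception note.
Cl > S: Cl lies to the right of S in period 3, so the across-period effect alone puts Cl higher.
Note the exception: S has a higher electron affinity than O, contrary to the simple trend — the compact 2p subshell of O repels the added electron more than S's larger 3p does.
For reference (kJ/mol): O 141, Al 42, S 200, Cl 349, Sr 5, Sn 107.
So from lowest to highest: Sr < Al < Sn < O < S < Cl.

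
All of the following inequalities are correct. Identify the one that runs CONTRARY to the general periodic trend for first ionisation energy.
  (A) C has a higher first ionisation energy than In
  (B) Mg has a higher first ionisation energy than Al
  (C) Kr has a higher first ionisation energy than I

The general trend: first ionisation energy increases across a period and decreases down a group.
(A) C (period 2, group 14) vs In (period 5, group 13): the stated order agrees with the simple trend.
(B) Mg (period 3, group 2) vs Al (period 3, group 13): the stated order contradicts the simple trend.
(C) Kr (period 4, group 18) vs I (period 5, group 17): the stated order agrees with the simple trend.
The exception is (B): Al's single 3p electron is easier to remove than one from Mg's filled 3s².

(B)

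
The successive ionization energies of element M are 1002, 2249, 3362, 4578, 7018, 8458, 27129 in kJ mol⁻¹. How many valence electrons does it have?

Look for the largest jump between consecutive ionization energies: IE7/IE6 ≈ 3.2, far larger than any earlier ratio.
That jump marks the point where a core electron is being removed. So the atom has 6 valence electrons.

6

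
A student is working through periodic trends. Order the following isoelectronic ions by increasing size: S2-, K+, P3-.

All of these have 18 electrons, so size is governed by nuclear charge alone: the more protons, the stronger the pull on the same electron cloud, and the smaller the ion.
Nuclear charges: K+ (Z=19), S2- (Z=16), P3- (Z=15).
Smallest to largest: K+ < S2- < P3-.

K+, S2-, P3-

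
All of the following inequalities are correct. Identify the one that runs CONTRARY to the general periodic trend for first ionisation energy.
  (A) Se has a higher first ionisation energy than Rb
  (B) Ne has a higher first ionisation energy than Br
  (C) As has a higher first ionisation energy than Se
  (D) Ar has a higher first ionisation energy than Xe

(C)

The general trend: first ionisation energy increases across a period and decreases down a group.
(A) Se (period 4, group 16) vs Rb (period 5, group 1): the stated order agrees with the simple trend.
(B) Ne (period 2, group 18) vs Br (period 4, group 17): the stated order agrees with the simple trend.
(C) As (period 4, group 15) vs Se (period 4, group 16): the stated order contradicts the simple trend.
(D) Ar (period 3, group 18) vs Xe (period 5, group 18): the stated order agrees with the simple trend.
The exception is (C): Se (4p⁴) ionizes more easily than half-filled As (4p³).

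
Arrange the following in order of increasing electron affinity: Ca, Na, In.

Na is in period 3, group 1; Ca is in period 4, group 2; In is in period 5, group 13.
Electron affinity generally becomes more exothermic across a period toward the halogens and less exothermic down a group.
A diagonal step moves right (one effect) and down (the opposite effect) at once.
In > Ca: the two effects oppose for this pair; the across-period effect wins (29 vs 2 kJ/mol).
Na > In: the two effects oppose for this pair; the down-group effect wins (53 vs 29 kJ/mol).
Tabulated electron affinity (kJ/mol): Na 53, Ca 2, In 29.
So from lowest to highest: Ca < In < Na.

Ca, In, Na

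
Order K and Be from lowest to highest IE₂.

IE_2 is the cost of taking one more electron from the +1 cation: K⁺ is the bare [Ar] core; Be⁺ still has 1 valence electron.
Core electrons are held far more tightly than valence electrons, so K tops the IE_2 order.
Tabulated IE_2 (kJ/mol): K 3052, Be 1757.
Overall IE_2 order: Be < K.

Be, K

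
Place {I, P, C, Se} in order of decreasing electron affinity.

Adding an electron releases more energy for atoms nearer the top right (short of the noble gases).
These sit on a diagonal, where the across-period and down-group effects partly cancel.
C > P: the two effects oppose for this pair; the down-group effect wins (122 vs 72 kJ/mol).
Se > C: the two effects oppose for this pair; the across-period effect wins (195 vs 122 kJ/mol).
I > Se: the two effects oppose for this pair; the across-period effect wins (295 vs 195 kJ/mol).
Approximate values (kJ/mol): C 122, P 72, Se 195, I 295.
So from highest to lowest: I > Se > C > P.

I > Se > C > P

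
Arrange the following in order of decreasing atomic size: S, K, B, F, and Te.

B is in period 2, group 13; F is in period 2, group 17; S is in period 3, group 16; K is in period 4, group 1; Te is in period 5, group 16.
Across a period the added protons contract the valence shell; down a group each new principal shell makes the atom larger.
Neither a single period nor a single group — weigh both effects.
B > F: both are in period 2; the period trend gives B the larger value.
S > B: the two effects oppose for this pair; the down-group effect wins (103 vs 85 pm).
Te > S: Te sits below S in group 16, so the down-group effect alone puts Te larger.
K > Te: period and group pull opposite ways; the across-period shift dominates (196 vs 136 pm).
Tabulated atomic radius (pm): B 85, F 64, S 103, K 196, Te 136.
So from largest to smallest: K > Te > S > B > F.

K, Te, S, B, F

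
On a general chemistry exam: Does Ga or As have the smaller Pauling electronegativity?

Ga

Smaller atoms with higher effective nuclear charge are more electronegative.
All lie in period 4, so electronegativity increases left to right.
So Ga has the smaller Pauling electronegativity (Ga < As).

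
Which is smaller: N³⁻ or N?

N

Forming N³⁻ adds 3 electrons to N. More electron–electron repulsion in the same shell, with unchanged nuclear charge, lets the cloud expand.
An anion is larger than its parent atom: N³⁻ > N.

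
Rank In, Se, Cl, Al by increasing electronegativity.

Al is in period 3, group 13; Cl is in period 3, group 17; Se is in period 4, group 16; In is in period 5, group 13.
Electronegativity increases across a period and decreases down a group, tracking effective nuclear charge and atomic size.
These span different periods and groups, so the two trends combine.
In > Al: this pair runs against the simple trend — see the exception note.
Se > In: relative to In, both the across-period and down-group shifts push Se's electronegativity up.
Cl > Se: both effects reinforce here, so Cl is clearly the higher of the two.
Note the exception: In has a higher electronegativity than Al, contrary to the simple trend — poor shielding by filled d (and f) subshells raises the heavier element's effective nuclear charge more than the simple down-group trend predicts.
For reference (Pauling): Al 1.61, Cl 3.16, Se 2.55, In 1.78.
So from lowest to highest: Al < In < Se < Cl.

Al, In, Se, Cl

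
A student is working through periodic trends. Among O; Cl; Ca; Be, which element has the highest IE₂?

The second ionization energy removes an electron from the +1 ion. For each element: O⁺ still has 5 valence electrons; Cl⁺ still has 6 valence electrons; Ca⁺ still has 1 valence electron; Be⁺ still has 1 valence electron.
All are still removing valence electrons, so compare the +1 ions as you would atoms: IE_2 generally rises across a period (higher Z_eff) and falls down a group (larger shell), subject to the usual subshell exceptions.
Valence configurations: O⁺ [He]2s²2p³, Cl⁺ [Ne]3s²3p⁴, Ca⁺ [Ar]4s¹, Be⁺ [He]2s¹.
Approximate IE_2 values (kJ/mol): O 3388, Cl 2298, Ca 1145, Be 1757.
Hence IE_2: Ca < Be < Cl < O.

O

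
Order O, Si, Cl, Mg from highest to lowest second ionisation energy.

The second ionization energy removes an electron from the +1 ion. For each element: O⁺ still has 5 valence electrons; Si⁺ still has 3 valence electrons; Cl⁺ still has 6 valence electrons; Mg⁺ still has 1 valence electron.
All are still removing valence electrons, so compare the +1 ions as you would atoms: IE_2 generally rises across a period (higher Z_eff) and falls down a group (larger shell), subject to the usual subshell exceptions.
Valence configurations: O⁺ [He]2s²2p³, Si⁺ [Ne]3s²3p¹, Cl⁺ [Ne]3s²3p⁴, Mg⁺ [Ne]3s¹.
Tabulated IE_2 (kJ/mol): O 3388, Si 1577, Cl 2298, Mg 1451.
Hence IE_2: Mg < Si < Cl < O.

O > Cl > Si > Mg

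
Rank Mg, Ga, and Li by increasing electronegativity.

Li is in period 2, group 1; Mg is in period 3, group 2; Ga is in period 4, group 13.
Atoms toward the upper right of the periodic table pull bonding electrons most strongly.
A diagonal step moves right (one effect) and down (the opposite effect) at once.
Mg > Li: period and group pull opposite ways; the across-period shift dominates (1.31 vs 0.98).
Ga > Mg: the two effects oppose for this pair; the across-period effect wins (1.81 vs 1.31).
For reference (Pauling): Li 0.98, Mg 1.31, Ga 1.81.
So from lowest to highest: Li < Mg < Ga.

Li, Mg, Ga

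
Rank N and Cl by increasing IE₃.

IE_3 is the cost of taking one more electron from the +2 cation: N²⁺ still has 3 valence electrons; Cl²⁺ still has 5 valence electrons.
All are still removing valence electrons, so compare the +2 ions as you would atoms: IE_3 generally rises across a period (higher Z_eff) and falls down a group (larger shell), subject to the usual subshell exceptions.
Valence configurations: N²⁺ [He]2s²2p¹, Cl²⁺ [Ne]3s²3p³.
Tabulated IE_3 (kJ/mol): N 4578, Cl 3822.
Overall IE_3 order: Cl < N.

Cl < N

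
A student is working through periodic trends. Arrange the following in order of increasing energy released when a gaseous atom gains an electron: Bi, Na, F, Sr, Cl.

Sr < Na < Bi < F < Cl

F is in period 2, group 17; Na is in period 3, group 1; Cl is in period 3, group 17; Sr is in period 5, group 2; Bi is in period 6, group 15.
Electron affinity generally becomes more exothermic across a period toward the halogens and less exothermic down a group.
Neither a single period nor a single group — weigh both effects.
Na > Sr: the two effects oppose for this pair; the down-group effect wins (53 vs 5 kJ/mol).
Bi > Na: period and group pull opposite ways; the across-period shift dominates (91 vs 53 kJ/mol).
F > Bi: relative to Bi, both the across-period and down-group shifts push F's electron affinity up.
Cl > F: this pair runs against the simple trend — see the exception note.
Note the exception: Cl has a higher electron affinity than F, contrary to the simple trend — F's small 2p subshell makes the incoming electron feel strong e⁻–e⁻ repulsion, so Cl actually releases more energy on gaining an electron.
Approximate values (kJ/mol): F 328, Na 53, Cl 349, Sr 5, Bi 91.
So from lowest to highest: Sr < Na < Bi < F < Cl.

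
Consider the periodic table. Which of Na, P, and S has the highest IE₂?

Na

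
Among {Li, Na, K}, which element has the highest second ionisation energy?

After 1 electron has been removed, what remains? Li⁺ is the bare [He] core; Na⁺ is the bare [Ne] core; K⁺ is the bare [Ar] core.
All of these are removing an electron from a noble-gas core or deeper; the smaller core (lower principal quantum number) is held far more tightly, and within a period the higher nuclear charge binds the same core more tightly.
The numbers (kJ/mol): Li 7298, Na 4562, K 3052.
Putting it together, IE_2: K < Na < Li.

Li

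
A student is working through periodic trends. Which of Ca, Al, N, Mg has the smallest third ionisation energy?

After 2 electrons have been removed, what remains? Ca²⁺ is the bare [Ar] core; Al²⁺ still has 1 valence electron; N²⁺ still has 3 valence electrons; Mg²⁺ is the bare [Ne] core.
Pulling an electron out of a noble-gas core costs far more than removing a remaining valence electron, so Ca and Mg sit at the high end of IE_3.
Valence configurations: Al²⁺ [Ne]3s¹, N²⁺ [He]2s²2p¹.
Tabulated IE_3 (kJ/mol): Ca 4912, Al 2745, N 4578, Mg 7733.
Overall IE_3 order: Al < N < Ca < Mg.

Al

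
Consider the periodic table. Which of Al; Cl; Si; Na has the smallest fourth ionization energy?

Si

The fourth ionization energy removes an electron from the +3 ion. For each element: Al³⁺ is the bare [Ne] core; Cl³⁺ still has 4 valence electrons; Si³⁺ still has 1 valence electron; Na³⁺ is already 2 electrons into the core.
Pulling an electron out of a noble-gas core costs far more than removing a remaining valence electron, so Na and Al sit at the high end of IE_4.
Valence configurations: Cl³⁺ [Ne]3s²3p², Si³⁺ [Ne]3s¹.
The numbers (kJ/mol): Al 11577, Cl 5159, Si 4356, Na 9543.
Putting it together, IE_4: Si < Cl < Na < Al.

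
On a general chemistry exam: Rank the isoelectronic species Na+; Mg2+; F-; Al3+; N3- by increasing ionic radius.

All of these have 10 electrons, so size is governed by nuclear charge alone: the more protons, the stronger the pull on the same electron cloud, and the smaller the ion.
Nuclear charges: Al3+ (Z=13), Mg2+ (Z=12), Na+ (Z=11), F- (Z=9), N3- (Z=7).
Smallest to largest: Al3+ < Mg2+ < Na+ < F- < N3-.

Al3+ < Mg2+ < Na+ < F- < N3-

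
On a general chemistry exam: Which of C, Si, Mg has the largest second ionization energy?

C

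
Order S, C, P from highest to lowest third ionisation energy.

IE_3 is the cost of taking one more electron from the +2 cation: S²⁺ still has 4 valence electrons; C²⁺ still has 2 valence electrons; P²⁺ still has 3 valence electrons.
All are still removing valence electrons, so compare the +2 ions as you would atoms: IE_3 generally rises across a period (higher Z_eff) and falls down a group (larger shell), subject to the usual subshell exceptions.
Valence configurations: S²⁺ [Ne]3s²3p², C²⁺ [He]2s², P²⁺ [Ne]3s²3p¹.
Approximate IE_3 values (kJ/mol): S 3357, C 4620, P 2914.
Putting it together, IE_3: P < S < C.

C, S, P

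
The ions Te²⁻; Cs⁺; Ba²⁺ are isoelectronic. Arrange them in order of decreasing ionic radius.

Te²⁻ > Cs⁺ > Ba²⁺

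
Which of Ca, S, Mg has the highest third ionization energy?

Consider each +2 ion: Ca²⁺ is the bare [Ar] core; S²⁺ still has 4 valence electrons; Mg²⁺ is the bare [Ne] core.
Core electrons are held far more tightly than valence electrons, so Ca and Mg top the IE_3 order.
Approximate IE_3 values (kJ/mol): Ca 4912, S 3357, Mg 7733.
Overall IE_3 order: S < Ca < Mg.

Mg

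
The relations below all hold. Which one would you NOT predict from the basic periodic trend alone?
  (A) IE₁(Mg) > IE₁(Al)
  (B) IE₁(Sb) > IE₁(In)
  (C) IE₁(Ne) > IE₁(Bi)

(A)

The general trend: first ionisation energy increases across a period and decreases down a group.
(A) Mg (period 3, group 2) vs Al (period 3, group 13): the stated order contradicts the simple trend.
(B) Sb (period 5, group 15) vs In (period 5, group 13): the stated order agrees with the simple trend.
(C) Ne (period 2, group 18) vs Bi (period 6, group 15): the stated order agrees with the simple trend.
The exception is (A): Al's single 3p electron is easier to remove than one from Mg's filled 3s².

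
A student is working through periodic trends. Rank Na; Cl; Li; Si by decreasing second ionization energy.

Li > Na > Cl > Si

After 1 electron has been removed, what remains? Na⁺ is the bare [Ne] core; Cl⁺ still has 6 valence electrons; Li⁺ is the bare [He] core; Si⁺ still has 3 valence electrons.
Pulling an electron out of a noble-gas core costs far more than removing a remaining valence electron, so Na and Li sit at the high end of IE_2.
Valence configurations: Cl⁺ [Ne]3s²3p⁴, Si⁺ [Ne]3s²3p¹.
The numbers (kJ/mol): Na 4562, Cl 2298, Li 7298, Si 1577.
Overall IE_2 order: Si < Cl < Na < Li.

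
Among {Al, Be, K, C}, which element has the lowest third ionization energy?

Al

After 2 electrons have been removed, what remains? Al²⁺ still has 1 valence electron; Be²⁺ is the bare [He] core; K²⁺ is already 1 electron into the core; C²⁺ still has 2 valence electrons.
Usually core removal costs more than valence removal, but here the competition is close: a tightly held n=2 valence electron can cost more to remove than an n=3 core electron, so the actual values have to decide it.
Valence configurations: Al²⁺ [Ne]3s¹, C²⁺ [He]2s².
The numbers (kJ/mol): Al 2745, Be 14849, K 4420, C 4620.
So the third ionization energies run Al < K < C < Be.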